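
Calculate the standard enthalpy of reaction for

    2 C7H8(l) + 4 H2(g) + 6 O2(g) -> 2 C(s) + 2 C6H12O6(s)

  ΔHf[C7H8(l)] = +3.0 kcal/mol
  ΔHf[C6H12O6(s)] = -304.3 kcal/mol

ΔH° = -614.6 kcal/mol

Products: 2·(+0.0) + 2·(-304.3) = -608.6
Reactants: 2·(+3.0) + 4·(+0.0) + 6·(+0.0) = +6.0
ΔH° = (-608.6) − (+6.0) = -614.6 kcal/mol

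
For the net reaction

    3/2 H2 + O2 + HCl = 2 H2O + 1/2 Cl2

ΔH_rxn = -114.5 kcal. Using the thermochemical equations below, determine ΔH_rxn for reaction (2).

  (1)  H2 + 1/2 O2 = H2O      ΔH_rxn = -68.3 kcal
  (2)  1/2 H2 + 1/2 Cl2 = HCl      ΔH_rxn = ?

ΔH_rxn = -22.1 kcal

(1) × 2 (×2 to match 2 H2O in the target): (2)·(-68.3) = -136.6 kcal
(2) reversed (HCl must end up as a reactant): contributes −x
-114.5 = (-136.6) − x
x = (-114.5 − (-136.6)) / (-1) = -22.1 kcal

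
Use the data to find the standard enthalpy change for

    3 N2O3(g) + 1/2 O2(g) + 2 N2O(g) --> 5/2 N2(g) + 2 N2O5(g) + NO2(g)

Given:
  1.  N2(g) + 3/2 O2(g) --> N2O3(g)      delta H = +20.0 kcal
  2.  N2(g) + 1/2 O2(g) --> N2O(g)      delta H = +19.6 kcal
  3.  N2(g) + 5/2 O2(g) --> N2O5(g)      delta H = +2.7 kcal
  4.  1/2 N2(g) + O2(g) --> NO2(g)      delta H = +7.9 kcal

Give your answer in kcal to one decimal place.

delta H = -85.9 kcal

eq. 1 reversed and × 3 (N2O3(g) must end up as a reactant; scale by 3 for the 3 N2O3(g)): (-3)·(+20.0) = -60.0 kcal
eq. 2 reversed and × 2 (N2O(g) must end up as a reactant; scale by 2 for the 2 N2O(g)): (-2)·(+19.6) = -39.2 kcal
eq. 3 × 2 (×2 to match 2 N2O5(g) in the target): (2)·(+2.7) = +5.4 kcal
eq. 4 as written (NO2(g) already on the product side): +7.9 kcal
delta H = (-3)·(+20.0) + (-2)·(+19.6) + (2)·(+2.7) + (1)·(+7.9) = -85.9 kcal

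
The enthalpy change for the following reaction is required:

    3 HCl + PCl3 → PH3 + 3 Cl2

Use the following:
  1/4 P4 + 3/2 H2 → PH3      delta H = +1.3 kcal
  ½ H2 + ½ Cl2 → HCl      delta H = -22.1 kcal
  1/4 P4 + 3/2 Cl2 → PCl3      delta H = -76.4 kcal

equation 1 as written: +1.3 kcal
equation 2 reversed and × 3: (-3)·(-22.1) = +66.3 kcal
equation 3 reversed: +76.4 kcal
Combining the equations, delta H = (+1.3) + (+66.3) + (+76.4) = 144.0 kcal

delta H = 144.0 kcal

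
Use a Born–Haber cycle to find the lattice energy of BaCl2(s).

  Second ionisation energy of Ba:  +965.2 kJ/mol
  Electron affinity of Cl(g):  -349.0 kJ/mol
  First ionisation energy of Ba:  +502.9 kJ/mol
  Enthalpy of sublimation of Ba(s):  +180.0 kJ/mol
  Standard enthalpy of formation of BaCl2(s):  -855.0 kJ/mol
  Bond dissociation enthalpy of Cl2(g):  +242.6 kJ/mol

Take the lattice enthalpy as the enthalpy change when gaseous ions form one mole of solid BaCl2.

ΔHf° = 1·ΔHsub + 1·(ΣIE) + 1·D(Cl2) + 2·EA + U
-855.0 = 1·(+180.0) + 1·(+1468.1) + 1·(+242.6) + 2·(-349.0) + U
U = -855.0 − (+1192.7) = -2047.7 kJ/mol

U = -2047.7 kJ/mol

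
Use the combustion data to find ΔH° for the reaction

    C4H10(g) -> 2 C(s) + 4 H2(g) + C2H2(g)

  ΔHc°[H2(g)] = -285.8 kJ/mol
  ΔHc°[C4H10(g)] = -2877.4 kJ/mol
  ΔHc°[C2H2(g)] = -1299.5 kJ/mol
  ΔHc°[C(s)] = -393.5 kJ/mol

With combustion enthalpies, reactants minus products:
= [1·(-2877.4)] − [2·(-393.5) + 4·(-285.8) + 1·(-1299.5)]
= 352.3 kJ/mol

ΔH° = 352.3 kJ/mol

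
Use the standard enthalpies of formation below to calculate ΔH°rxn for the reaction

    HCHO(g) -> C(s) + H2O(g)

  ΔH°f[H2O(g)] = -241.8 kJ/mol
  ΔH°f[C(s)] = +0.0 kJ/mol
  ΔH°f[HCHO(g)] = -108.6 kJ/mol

ΔH°rxn = -133.2 kJ/mol

ΔH°rxn = Σ nΔHf°(products) − Σ nΔHf°(reactants).
Products: 1·(+0.0) + 1·(-241.8) = -241.8
Reactants: 1·(-108.6) = -108.6
ΔH°rxn = (-241.8) − (-108.6) = -133.2 kJ/mol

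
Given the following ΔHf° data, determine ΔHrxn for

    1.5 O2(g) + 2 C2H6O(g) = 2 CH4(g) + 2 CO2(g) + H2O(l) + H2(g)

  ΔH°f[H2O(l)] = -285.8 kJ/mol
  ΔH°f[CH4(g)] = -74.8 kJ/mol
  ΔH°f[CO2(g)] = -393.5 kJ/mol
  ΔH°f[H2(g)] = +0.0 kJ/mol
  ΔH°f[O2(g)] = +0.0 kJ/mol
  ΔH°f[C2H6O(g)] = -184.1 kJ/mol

Products: 2·(-74.8) + 2·(-393.5) + 1·(-285.8) + 1·(+0.0) = -1222.4
Reactants: 3/2·(+0.0) + 2·(-184.1) = -368.2
ΔHrxn = (-1222.4) − (-368.2) = -854.2 kJ/mol

ΔHrxn = -854.2 kJ/mol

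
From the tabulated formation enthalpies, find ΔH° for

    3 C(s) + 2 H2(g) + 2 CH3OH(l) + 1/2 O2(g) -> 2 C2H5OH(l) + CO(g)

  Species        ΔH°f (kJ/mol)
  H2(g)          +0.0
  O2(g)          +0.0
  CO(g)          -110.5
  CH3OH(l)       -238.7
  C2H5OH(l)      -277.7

Products: 2·(-277.7) + 1·(-110.5) = -665.9
Reactants: 3·(+0.0) + 2·(+0.0) + 2·(-238.7) + 1/2·(+0.0) = -477.4
ΔH° = (-665.9) − (-477.4) = -188.5 kJ/mol

ΔH° = -188.5 kJ/mol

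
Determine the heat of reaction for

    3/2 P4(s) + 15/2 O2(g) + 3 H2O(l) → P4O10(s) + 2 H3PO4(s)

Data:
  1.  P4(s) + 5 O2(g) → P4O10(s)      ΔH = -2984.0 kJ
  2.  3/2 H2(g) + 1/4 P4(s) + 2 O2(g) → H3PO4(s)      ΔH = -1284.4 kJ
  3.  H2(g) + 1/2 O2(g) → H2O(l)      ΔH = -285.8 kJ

ΔH = -4695.4 kJ

eq. 1 as written: -2984.0 kJ
eq. 2 × 2: (2)·(-1284.4) = -2568.8 kJ
eq. 3 reversed and × 3: (-3)·(-285.8) = +857.4 kJ
Summing the manipulated equations, ΔH = (1)·(-2984.0) + (2)·(-1284.4) + (-3)·(-285.8) = -4695.4 kJ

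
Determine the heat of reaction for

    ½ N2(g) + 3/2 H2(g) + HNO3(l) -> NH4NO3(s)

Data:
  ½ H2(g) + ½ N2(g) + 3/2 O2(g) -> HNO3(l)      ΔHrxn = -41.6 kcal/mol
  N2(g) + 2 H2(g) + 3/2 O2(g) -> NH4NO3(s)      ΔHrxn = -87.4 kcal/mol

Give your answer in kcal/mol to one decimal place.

ΔHrxn = -45.8 kcal/mol

equation 1 reversed (reverse to put HNO3(l) on the reactant side): +41.6 kcal/mol
equation 2 as written (NH4NO3(s) already on the product side): -87.4 kcal/mol
ΔHrxn = (-1)·(-41.6) + (1)·(-87.4) = -45.8 kcal/mol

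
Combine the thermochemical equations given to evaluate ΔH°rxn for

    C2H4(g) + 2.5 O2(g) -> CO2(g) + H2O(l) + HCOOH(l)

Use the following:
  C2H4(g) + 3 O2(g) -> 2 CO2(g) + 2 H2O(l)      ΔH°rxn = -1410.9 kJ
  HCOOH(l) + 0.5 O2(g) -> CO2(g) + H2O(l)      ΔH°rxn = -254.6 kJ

equation 1 as written: -1410.9 kJ
equation 2 reversed: +254.6 kJ
Combining the equations, ΔH°rxn = (1)·(-1410.9) + (-1)·(-254.6) = -1156.3 kJ

ΔH°rxn = -1156.3 kJ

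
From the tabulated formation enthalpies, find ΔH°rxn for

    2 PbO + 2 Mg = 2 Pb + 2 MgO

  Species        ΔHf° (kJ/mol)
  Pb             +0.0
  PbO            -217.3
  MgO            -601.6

ΔH°rxn = -768.6 kJ/mol

ΔH°rxn = Σ nΔHf°(products) − Σ nΔHf°(reactants).
Products: 2·(+0.0) + 2·(-601.6) = -1203.2
Reactants: 2·(-217.3) + 2·(+0.0) = -434.6
ΔH°rxn = (-1203.2) − (-434.6) = -768.6 kJ/mol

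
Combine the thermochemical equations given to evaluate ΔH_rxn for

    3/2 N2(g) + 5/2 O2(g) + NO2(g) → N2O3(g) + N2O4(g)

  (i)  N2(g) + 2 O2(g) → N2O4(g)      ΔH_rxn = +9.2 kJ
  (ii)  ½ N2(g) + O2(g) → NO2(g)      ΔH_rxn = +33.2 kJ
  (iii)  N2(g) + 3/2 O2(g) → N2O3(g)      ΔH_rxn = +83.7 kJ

ΔH_rxn = 59.7 kJ

(i) as written: +9.2 kJ
(ii) reversed: -33.2 kJ
(iii) as written: +83.7 kJ
ΔH_rxn = (+9.2) + (-33.2) + (+83.7) = 59.7 kJ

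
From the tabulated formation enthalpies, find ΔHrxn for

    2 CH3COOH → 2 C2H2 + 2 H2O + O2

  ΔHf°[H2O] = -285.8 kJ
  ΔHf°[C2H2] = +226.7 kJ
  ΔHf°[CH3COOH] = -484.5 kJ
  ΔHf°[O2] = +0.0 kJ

ΔH°rxn = Σ nΔHf°(products) − Σ nΔHf°(reactants).
Products: 2·(+226.7) + 2·(-285.8) + 1·(+0.0) = -118.2
Reactants: 2·(-484.5) = -969.0
ΔHrxn = (-118.2) − (-969.0) = 850.8 kJ

ΔHrxn = 850.8 kJ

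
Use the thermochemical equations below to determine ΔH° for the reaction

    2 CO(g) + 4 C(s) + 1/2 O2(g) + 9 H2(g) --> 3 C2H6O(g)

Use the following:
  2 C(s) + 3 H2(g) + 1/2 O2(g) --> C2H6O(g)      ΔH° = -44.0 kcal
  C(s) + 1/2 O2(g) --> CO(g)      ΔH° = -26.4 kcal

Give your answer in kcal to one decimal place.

equation 1 × 3 (×3 to match 3 C2H6O(g) in the target): (3)·(-44.0) = -132.0 kcal
equation 2 reversed and × 2 (CO(g) must end up as a reactant; ×2 to match 2 CO(g) in the target): (-2)·(-26.4) = +52.8 kcal
ΔH° = (3)·(-44.0) + (-2)·(-26.4) = -79.2 kcal

ΔH° = -79.2 kcal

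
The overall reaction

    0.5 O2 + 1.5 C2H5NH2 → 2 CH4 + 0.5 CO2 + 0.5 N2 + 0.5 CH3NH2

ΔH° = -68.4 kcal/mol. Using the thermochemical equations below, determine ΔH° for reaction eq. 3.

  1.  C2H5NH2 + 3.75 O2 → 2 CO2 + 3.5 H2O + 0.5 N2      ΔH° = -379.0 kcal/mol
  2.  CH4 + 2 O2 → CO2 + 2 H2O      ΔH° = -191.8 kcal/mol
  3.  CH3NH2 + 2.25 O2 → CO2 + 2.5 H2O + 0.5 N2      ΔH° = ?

ΔH° = -233.0 kcal/mol

eq. 1 × 3/2: (3/2)·(-379.0) = -568.5 kcal/mol
eq. 2 reversed and × 2: (-2)·(-191.8) = +383.6 kcal/mol
eq. 3 reversed and × 1/2: contributes −1/2·x
-68.4 = (-568.5) + (+383.6) − 1/2·x
x = (-68.4 − (-184.9)) / (-1/2) = -233.0 kcal/mol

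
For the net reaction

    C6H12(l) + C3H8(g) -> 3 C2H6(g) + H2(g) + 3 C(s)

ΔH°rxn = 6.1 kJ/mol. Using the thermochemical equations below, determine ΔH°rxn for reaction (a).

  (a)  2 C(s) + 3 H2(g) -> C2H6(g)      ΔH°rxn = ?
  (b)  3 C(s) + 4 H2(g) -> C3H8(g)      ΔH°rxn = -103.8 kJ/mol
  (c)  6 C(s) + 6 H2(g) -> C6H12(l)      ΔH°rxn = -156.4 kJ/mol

ΔH°rxn = -84.7 kJ/mol

(a) × 3 (×3 to match 3 C2H6(g) in the target): contributes 3·x
(b) reversed (C3H8(g) must end up as a reactant): +103.8 kJ/mol
(c) reversed (reverse to put C6H12(l) on the reactant side): +156.4 kJ/mol
+6.1 = (+103.8) + (+156.4) + 3·x
x = (+6.1 − (+260.2)) / (3) = -84.7 kJ/mol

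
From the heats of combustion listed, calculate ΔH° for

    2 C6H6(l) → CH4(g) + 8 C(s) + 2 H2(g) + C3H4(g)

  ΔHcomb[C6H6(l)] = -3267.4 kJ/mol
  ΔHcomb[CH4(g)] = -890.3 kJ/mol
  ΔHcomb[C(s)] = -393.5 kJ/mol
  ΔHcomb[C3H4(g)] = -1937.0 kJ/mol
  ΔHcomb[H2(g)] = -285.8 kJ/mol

With combustion enthalpies, reactants minus products:
= [2·(-3267.4)] − [1·(-890.3) + 8·(-393.5) + 2·(-285.8) + 1·(-1937.0)]
= 12.1 kJ/mol

ΔH° = 12.1 kJ/mol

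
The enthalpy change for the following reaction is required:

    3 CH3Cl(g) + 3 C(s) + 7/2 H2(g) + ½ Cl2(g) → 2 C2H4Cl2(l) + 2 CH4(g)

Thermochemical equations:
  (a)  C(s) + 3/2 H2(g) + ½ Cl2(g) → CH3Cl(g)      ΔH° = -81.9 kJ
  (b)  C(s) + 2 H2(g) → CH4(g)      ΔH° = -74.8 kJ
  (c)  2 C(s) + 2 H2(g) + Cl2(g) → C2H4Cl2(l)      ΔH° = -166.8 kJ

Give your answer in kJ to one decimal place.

(a) reversed and × 3: (-3)·(-81.9) = +245.7 kJ
(b) × 2: (2)·(-74.8) = -149.6 kJ
(c) × 2: (2)·(-166.8) = -333.6 kJ
Combining the equations, ΔH° = (-3)·(-81.9) + (2)·(-74.8) + (2)·(-166.8) = -237.5 kJ

ΔH° = -237.5 kJ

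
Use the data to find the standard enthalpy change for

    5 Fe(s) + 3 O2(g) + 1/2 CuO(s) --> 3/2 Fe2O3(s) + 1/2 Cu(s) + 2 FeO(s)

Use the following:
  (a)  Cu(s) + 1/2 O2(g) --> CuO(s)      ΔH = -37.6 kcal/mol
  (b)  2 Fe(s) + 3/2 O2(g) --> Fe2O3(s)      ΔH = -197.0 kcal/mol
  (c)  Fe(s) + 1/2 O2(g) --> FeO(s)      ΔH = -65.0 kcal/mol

ΔH = -406.7 kcal/mol

(a) reversed and × 1/2 (reverse to put CuO(s) on the reactant side; scale by 1/2 for the 1/2 CuO(s)): (-1/2)·(-37.6) = +18.8 kcal/mol
(b) × 3/2 (scale by 3/2 for the 3/2 Fe2O3(s)): (3/2)·(-197.0) = -295.5 kcal/mol
(c) × 2 (scale by 2 for the 2 FeO(s)): (2)·(-65.0) = -130.0 kcal/mol
ΔH = (-1/2)·(-37.6) + (3/2)·(-197.0) + (2)·(-65.0) = -406.7 kcal/mol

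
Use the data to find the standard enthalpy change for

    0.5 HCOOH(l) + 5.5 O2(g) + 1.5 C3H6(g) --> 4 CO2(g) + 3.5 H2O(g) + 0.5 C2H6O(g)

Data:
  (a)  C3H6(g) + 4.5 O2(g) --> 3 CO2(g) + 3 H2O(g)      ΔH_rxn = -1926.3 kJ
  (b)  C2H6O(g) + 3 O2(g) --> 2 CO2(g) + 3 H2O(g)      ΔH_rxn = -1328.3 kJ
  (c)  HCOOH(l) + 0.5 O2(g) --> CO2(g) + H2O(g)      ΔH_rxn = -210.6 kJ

ΔH_rxn = -2330.6 kJ

(a) × 3/2: (3/2)·(-1926.3) = -2889.45 kJ
(b) reversed and × 1/2: (-1/2)·(-1328.3) = +664.15 kJ
(c) × 1/2: (1/2)·(-210.6) = -105.3 kJ
Summing the manipulated equations, ΔH_rxn = (-2889.45) + (+664.15) + (-105.3) = -2330.6 kJ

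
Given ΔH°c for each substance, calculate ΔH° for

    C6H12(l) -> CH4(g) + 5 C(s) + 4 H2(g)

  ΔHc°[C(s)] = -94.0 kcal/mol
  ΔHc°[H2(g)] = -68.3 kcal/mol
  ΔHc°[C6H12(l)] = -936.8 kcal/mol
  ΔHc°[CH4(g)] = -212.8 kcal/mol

ΔH° = 19.2 kcal/mol

With combustion enthalpies, reactants minus products:
= [1·(-936.8)] − [1·(-212.8) + 5·(-94.0) + 4·(-68.3)]
= 19.2 kcal/mol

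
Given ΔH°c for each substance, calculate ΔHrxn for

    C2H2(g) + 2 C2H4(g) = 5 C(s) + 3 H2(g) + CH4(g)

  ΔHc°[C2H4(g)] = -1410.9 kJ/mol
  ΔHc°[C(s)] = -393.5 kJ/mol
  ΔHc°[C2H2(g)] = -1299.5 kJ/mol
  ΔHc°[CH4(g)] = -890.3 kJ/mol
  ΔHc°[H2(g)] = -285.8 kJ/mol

ΔHrxn = -406.1 kJ/mol

Using ΔH = Σ nΔHc°(reactants) − Σ nΔHc°(products):
= [1·(-1299.5) + 2·(-1410.9)] − [5·(-393.5) + 3·(-285.8) + 1·(-890.3)]
= -406.1 kJ/mol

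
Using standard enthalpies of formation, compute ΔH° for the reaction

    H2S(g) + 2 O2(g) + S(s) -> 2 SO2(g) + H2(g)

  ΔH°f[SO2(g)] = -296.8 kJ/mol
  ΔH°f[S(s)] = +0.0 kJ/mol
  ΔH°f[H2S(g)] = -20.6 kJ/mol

ΔH° = -573.0 kJ/mol

ΔH°rxn = Σ nΔHf°(products) − Σ nΔHf°(reactants).
Products: 2·(-296.8) + 1·(+0.0) = -593.6
Reactants: 1·(-20.6) + 2·(+0.0) + 1·(+0.0) = -20.6
ΔH° = (-593.6) − (-20.6) = -573.0 kJ/mol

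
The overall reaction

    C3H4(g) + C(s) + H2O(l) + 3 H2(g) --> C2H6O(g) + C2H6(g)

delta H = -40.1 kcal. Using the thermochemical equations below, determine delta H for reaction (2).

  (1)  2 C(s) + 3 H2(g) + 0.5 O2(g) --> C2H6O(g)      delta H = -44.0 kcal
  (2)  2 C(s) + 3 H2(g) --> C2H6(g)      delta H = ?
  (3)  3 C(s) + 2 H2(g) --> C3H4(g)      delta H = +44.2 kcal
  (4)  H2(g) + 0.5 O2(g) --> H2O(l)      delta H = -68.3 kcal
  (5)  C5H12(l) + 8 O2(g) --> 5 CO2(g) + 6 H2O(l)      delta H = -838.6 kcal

(1) as written (C2H6O(g) already on the product side): -44.0 kcal
(2) as written (C2H6(g) already on the product side): contributes x
(3) reversed (reverse to put C3H4(g) on the reactant side): -44.2 kcal
(4) reversed: +68.3 kcal
(5): not needed (CO2(g) appears nowhere else).
-40.1 = (-44.0) + (-44.2) + (+68.3) + x
x = (-40.1 − (-19.9)) / (1) = -20.2 kcal

delta H = -20.2 kcal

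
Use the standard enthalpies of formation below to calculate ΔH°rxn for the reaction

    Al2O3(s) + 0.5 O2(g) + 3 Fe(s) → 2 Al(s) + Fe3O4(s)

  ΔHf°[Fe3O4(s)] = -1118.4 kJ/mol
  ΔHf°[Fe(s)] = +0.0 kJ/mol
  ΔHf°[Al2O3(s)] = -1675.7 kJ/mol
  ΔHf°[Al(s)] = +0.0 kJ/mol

ΔH°rxn = 557.3 kJ/mol

ΔH°rxn = Σ nΔHf°(products) − Σ nΔHf°(reactants).
Products: 2·(+0.0) + 1·(-1118.4) = -1118.4
Reactants: 1·(-1675.7) + 1/2·(+0.0) + 3·(+0.0) = -1675.7
ΔH°rxn = (-1118.4) − (-1675.7) = 557.3 kJ/mol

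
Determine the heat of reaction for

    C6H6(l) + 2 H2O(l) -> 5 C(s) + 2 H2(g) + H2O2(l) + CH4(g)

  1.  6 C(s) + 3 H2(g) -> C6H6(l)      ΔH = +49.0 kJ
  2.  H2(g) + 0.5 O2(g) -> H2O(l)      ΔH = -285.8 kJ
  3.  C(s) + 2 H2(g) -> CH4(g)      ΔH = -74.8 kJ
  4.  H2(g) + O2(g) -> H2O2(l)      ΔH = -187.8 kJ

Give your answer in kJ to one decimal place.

ΔH = 260.0 kJ

eq. 1 reversed (reverse to put C6H6(l) on the reactant side): -49.0 kJ
eq. 2 reversed and × 2 (reverse to put H2O(l) on the reactant side; ×2 to match 2 H2O(l) in the target): (-2)·(-285.8) = +571.6 kJ
eq. 3 as written (CH4(g) already on the product side): -74.8 kJ
eq. 4 as written (H2O2(l) already on the product side): -187.8 kJ
ΔH = (-1)·(+49.0) + (-2)·(-285.8) + (1)·(-74.8) + (1)·(-187.8) = 260.0 kJ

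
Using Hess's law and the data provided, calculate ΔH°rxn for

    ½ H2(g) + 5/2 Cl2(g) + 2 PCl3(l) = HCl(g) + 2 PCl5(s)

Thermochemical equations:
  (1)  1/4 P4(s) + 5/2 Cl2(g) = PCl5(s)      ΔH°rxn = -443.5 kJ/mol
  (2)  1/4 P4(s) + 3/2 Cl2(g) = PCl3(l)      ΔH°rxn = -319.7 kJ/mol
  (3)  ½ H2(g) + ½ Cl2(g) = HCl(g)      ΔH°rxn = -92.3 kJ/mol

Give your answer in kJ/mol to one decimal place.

(1) × 2: (2)·(-443.5) = -887.0 kJ/mol
(2) reversed and × 2: (-2)·(-319.7) = +639.4 kJ/mol
(3) as written: -92.3 kJ/mol
ΔH°rxn = (2)·(-443.5) + (-2)·(-319.7) + (1)·(-92.3) = -339.9 kJ/mol

ΔH°rxn = -339.9 kJ/mol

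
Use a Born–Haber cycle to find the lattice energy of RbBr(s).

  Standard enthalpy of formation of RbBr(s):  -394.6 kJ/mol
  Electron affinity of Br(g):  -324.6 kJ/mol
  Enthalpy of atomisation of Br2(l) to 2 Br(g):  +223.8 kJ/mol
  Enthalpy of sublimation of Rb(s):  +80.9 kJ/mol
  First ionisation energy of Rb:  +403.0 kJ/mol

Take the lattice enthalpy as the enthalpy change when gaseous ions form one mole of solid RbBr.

U = -665.8 kJ/mol

ΔHf° = 1·ΔHsub + 1·(ΣIE) + 1/2·D(Br2) + 1·EA + U
-394.6 = 1·(+80.9) + 1·(+403.0) + 1/2·(+223.8) + 1·(-324.6) + U
U = -394.6 − (+271.2) = -665.8 kJ/mol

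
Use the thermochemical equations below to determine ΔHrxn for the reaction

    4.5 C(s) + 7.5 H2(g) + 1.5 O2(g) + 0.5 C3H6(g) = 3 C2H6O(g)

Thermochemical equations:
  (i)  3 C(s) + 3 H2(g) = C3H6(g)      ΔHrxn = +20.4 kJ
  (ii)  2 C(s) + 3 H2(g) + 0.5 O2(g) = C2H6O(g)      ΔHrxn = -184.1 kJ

(i) reversed and × 1/2 (reverse to put C3H6(g) on the reactant side; ×1/2 to match 1/2 C3H6(g) in the target): (-1/2)·(+20.4) = -10.2 kJ
(ii) × 3 (×3 to match 3 C2H6O(g) in the target): (3)·(-184.1) = -552.3 kJ
Combining the equations, ΔHrxn = (-10.2) + (-552.3) = -562.5 kJ

ΔHrxn = -562.5 kJ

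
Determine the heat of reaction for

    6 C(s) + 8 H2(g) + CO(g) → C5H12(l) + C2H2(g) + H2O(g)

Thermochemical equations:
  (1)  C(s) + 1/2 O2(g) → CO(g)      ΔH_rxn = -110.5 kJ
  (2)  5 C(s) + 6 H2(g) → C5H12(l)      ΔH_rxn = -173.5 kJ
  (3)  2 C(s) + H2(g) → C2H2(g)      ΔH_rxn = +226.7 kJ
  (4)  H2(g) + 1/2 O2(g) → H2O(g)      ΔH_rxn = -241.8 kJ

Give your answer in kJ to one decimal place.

(1) reversed (CO(g) must end up as a reactant): +110.5 kJ
(2) as written (C5H12(l) already on the product side): -173.5 kJ
(3) as written (C2H2(g) already on the product side): +226.7 kJ
(4) as written (H2O(g) already on the product side): -241.8 kJ
Combining the equations, ΔH_rxn = (+110.5) + (-173.5) + (+226.7) + (-241.8) = -78.1 kJ

ΔH_rxn = -78.1 kJ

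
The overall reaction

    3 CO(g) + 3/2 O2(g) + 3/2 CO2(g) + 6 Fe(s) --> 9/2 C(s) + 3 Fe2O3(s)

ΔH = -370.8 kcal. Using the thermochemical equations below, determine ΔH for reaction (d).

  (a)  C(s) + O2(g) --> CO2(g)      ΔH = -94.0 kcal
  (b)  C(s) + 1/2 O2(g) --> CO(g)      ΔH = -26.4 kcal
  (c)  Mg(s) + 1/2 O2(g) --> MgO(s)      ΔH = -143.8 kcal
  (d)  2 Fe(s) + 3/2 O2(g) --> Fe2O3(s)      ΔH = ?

ΔH = -197.0 kcal

(a) reversed and × 3/2: (-3/2)·(-94.0) = +141.0 kcal
(b) reversed and × 3: (-3)·(-26.4) = +79.2 kcal
(c): not needed.
(d) × 3: contributes 3·x
-370.8 = (+141.0) + (+79.2) + 3·x
x = (-370.8 − (+220.2)) / (3) = -197.0 kcal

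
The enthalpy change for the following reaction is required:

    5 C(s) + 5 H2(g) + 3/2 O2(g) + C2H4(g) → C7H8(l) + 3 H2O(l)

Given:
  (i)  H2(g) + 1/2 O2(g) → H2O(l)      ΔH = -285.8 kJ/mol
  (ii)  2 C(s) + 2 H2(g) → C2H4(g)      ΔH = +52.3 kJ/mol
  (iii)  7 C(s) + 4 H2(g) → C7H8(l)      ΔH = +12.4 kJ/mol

(i) × 3: (3)·(-285.8) = -857.4 kJ/mol
(ii) reversed: -52.3 kJ/mol
(iii) as written: +12.4 kJ/mol
Combining the equations, ΔH = (3)·(-285.8) + (-1)·(+52.3) + (1)·(+12.4) = -897.3 kJ/mol

ΔH = -897.3 kJ/mol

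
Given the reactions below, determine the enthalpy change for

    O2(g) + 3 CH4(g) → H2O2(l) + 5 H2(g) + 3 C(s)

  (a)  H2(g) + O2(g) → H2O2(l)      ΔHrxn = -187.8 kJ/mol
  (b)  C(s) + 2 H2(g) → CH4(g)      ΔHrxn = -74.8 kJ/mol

(a) as written (H2O2(l) already on the product side): -187.8 kJ/mol
(b) reversed and × 3 (reverse to put CH4(g) on the reactant side; ×3 to match 3 CH4(g) in the target): (-3)·(-74.8) = +224.4 kJ/mol
Since enthalpy is a state function, ΔHrxn = (1)·(-187.8) + (-3)·(-74.8) = 36.6 kJ/mol

ΔHrxn = 36.6 kJ/mol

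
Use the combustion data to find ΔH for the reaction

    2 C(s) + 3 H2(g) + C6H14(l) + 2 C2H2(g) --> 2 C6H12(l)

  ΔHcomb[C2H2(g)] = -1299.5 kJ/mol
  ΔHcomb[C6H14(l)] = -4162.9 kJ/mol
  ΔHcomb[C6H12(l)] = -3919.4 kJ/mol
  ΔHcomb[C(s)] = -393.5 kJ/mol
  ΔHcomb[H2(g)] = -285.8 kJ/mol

ΔH = -567.5 kJ/mol

With combustion enthalpies, reactants minus products:
= [2·(-393.5) + 3·(-285.8) + 1·(-4162.9) + 2·(-1299.5)] − [2·(-3919.4)]
= -567.5 kJ/mol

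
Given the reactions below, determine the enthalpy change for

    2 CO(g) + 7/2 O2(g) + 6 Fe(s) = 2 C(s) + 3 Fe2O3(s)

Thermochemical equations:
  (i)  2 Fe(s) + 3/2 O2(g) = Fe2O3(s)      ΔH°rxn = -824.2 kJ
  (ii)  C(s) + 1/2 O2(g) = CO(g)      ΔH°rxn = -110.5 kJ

(i) × 3: (3)·(-824.2) = -2472.6 kJ
(ii) reversed and × 2: (-2)·(-110.5) = +221.0 kJ
ΔH°rxn = (-2472.6) + (+221.0) = -2251.6 kJ

ΔH°rxn = -2251.6 kJ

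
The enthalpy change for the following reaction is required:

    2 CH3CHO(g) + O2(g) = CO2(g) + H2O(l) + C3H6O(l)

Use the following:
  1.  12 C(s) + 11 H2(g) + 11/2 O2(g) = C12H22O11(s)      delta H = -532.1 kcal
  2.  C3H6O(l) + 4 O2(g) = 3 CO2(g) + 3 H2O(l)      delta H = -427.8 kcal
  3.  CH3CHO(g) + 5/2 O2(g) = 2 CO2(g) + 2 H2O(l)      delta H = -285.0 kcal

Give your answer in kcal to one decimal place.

delta H = -142.2 kcal

eq. 1: not needed.
eq. 2 reversed: +427.8 kcal
eq. 3 × 2: (2)·(-285.0) = -570.0 kcal
Summing the manipulated equations, delta H = (+427.8) + (-570.0) = -142.2 kcal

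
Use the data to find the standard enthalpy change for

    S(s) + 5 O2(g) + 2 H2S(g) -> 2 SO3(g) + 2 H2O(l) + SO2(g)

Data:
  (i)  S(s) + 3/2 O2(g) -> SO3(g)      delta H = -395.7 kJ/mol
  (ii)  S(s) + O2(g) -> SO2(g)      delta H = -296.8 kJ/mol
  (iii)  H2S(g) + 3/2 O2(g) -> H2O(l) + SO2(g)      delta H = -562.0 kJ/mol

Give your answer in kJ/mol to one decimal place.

(i) × 2 (×2 to match 2 SO3(g) in the target): (2)·(-395.7) = -791.4 kJ/mol
(ii) reversed: +296.8 kJ/mol
(iii) × 2 (scale by 2 for the 2 H2S(g)): (2)·(-562.0) = -1124.0 kJ/mol
Since enthalpy is a state function, delta H = (-791.4) + (+296.8) + (-1124.0) = -1618.6 kJ/mol

delta H = -1618.6 kJ/mol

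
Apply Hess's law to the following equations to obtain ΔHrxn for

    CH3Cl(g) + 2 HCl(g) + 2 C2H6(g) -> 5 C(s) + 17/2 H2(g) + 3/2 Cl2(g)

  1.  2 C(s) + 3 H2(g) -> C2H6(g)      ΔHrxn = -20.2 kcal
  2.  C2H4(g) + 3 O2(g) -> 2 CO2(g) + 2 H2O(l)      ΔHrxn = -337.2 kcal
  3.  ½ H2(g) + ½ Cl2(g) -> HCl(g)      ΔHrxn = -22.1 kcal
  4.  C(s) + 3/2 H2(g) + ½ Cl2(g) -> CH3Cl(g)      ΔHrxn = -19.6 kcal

ΔHrxn = 104.2 kcal

eq. 1 reversed and × 2: (-2)·(-20.2) = +40.4 kcal
eq. 2: not needed.
eq. 3 reversed and × 2: (-2)·(-22.1) = +44.2 kcal
eq. 4 reversed: +19.6 kcal
ΔHrxn = (+40.4) + (+44.2) + (+19.6) = 104.2 kcal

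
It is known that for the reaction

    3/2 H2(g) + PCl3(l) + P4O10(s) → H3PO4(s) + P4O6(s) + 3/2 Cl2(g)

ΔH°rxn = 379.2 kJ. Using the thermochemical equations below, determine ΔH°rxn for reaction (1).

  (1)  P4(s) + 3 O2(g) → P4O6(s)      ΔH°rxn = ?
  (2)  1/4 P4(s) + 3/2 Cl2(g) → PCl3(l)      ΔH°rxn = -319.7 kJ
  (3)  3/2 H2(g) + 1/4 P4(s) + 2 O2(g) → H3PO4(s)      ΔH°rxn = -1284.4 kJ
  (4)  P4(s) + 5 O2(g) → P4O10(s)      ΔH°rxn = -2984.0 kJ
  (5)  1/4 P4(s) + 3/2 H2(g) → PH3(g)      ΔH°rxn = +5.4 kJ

(1) as written: contributes x
(2) reversed: +319.7 kJ
(3) as written: -1284.4 kJ
(4) reversed: +2984.0 kJ
(5): not needed.
+379.2 = (+319.7) + (-1284.4) + (+2984.0) + x
x = (+379.2 − (+2019.3)) / (1) = -1640.1 kJ

ΔH°rxn = -1640.1 kJ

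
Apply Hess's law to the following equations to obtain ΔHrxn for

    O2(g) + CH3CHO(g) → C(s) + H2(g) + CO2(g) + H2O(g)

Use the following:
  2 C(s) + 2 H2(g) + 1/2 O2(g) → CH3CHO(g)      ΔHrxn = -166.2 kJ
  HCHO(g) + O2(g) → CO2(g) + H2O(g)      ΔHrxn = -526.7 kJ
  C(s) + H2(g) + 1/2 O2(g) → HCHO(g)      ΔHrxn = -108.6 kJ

ΔHrxn = -469.1 kJ

equation 1 reversed: +166.2 kJ
equation 2 as written: -526.7 kJ
equation 3 as written: -108.6 kJ
Since enthalpy is a state function, ΔHrxn = (-1)·(-166.2) + (1)·(-526.7) + (1)·(-108.6) = -469.1 kJ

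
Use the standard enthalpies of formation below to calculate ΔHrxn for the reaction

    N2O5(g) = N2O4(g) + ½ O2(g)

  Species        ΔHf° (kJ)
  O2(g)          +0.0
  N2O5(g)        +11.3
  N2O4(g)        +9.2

Products: 1·(+9.2) + 1/2·(+0.0) = +9.2
Reactants: 1·(+11.3) = +11.3
ΔHrxn = (+9.2) − (+11.3) = -2.1 kJ

ΔHrxn = -2.1 kJ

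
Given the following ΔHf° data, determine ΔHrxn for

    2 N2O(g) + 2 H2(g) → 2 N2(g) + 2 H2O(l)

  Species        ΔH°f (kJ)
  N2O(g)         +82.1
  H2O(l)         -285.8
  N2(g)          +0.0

ΔHrxn = -735.8 kJ

Products: 2·(+0.0) + 2·(-285.8) = -571.6
Reactants: 2·(+82.1) + 2·(+0.0) = +164.2
ΔHrxn = (-571.6) − (+164.2) = -735.8 kJ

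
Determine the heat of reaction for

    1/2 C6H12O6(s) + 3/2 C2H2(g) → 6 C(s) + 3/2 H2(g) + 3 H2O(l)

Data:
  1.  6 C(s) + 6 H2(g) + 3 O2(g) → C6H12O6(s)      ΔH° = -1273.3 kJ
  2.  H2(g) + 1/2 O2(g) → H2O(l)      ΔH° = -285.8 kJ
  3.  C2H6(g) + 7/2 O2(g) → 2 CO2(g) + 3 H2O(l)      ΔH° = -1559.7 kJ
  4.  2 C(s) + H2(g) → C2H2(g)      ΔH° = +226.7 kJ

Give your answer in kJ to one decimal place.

ΔH° = -560.8 kJ

eq. 1 reversed and × 1/2 (C6H12O6(s) must end up as a reactant; scale by 1/2 for the 1/2 C6H12O6(s)): (-1/2)·(-1273.3) = +636.65 kJ
eq. 2 × 3: (3)·(-285.8) = -857.4 kJ
eq. 3: not needed (C2H6(g) appears nowhere else).
eq. 4 reversed and × 3/2 (reverse to put C2H2(g) on the reactant side; scale by 3/2 for the 3/2 C2H2(g)): (-3/2)·(+226.7) = -340.05 kJ
Combining the equations, ΔH° = (-1/2)·(-1273.3) + (3)·(-285.8) + (-3/2)·(+226.7) = -560.8 kJ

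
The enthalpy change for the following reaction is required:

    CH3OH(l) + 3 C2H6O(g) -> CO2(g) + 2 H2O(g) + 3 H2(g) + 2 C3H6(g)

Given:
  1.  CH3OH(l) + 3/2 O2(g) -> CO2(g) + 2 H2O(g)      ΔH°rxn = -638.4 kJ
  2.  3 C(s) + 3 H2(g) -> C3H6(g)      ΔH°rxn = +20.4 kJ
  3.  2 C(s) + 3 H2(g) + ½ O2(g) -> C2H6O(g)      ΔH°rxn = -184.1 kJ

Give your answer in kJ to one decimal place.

eq. 1 as written (CH3OH(l) already on the reactant side): -638.4 kJ
eq. 2 × 2 (×2 to match 2 C3H6(g) in the target): (2)·(+20.4) = +40.8 kJ
eq. 3 reversed and × 3 (C2H6O(g) must end up as a reactant; scale by 3 for the 3 C2H6O(g)): (-3)·(-184.1) = +552.3 kJ
Since enthalpy is a state function, ΔH°rxn = (1)·(-638.4) + (2)·(+20.4) + (-3)·(-184.1) = -45.3 kJ

ΔH°rxn = -45.3 kJ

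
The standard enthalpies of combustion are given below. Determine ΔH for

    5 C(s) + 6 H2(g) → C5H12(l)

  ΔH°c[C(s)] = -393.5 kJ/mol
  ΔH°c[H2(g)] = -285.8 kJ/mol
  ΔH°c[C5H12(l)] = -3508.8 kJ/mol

With combustion enthalpies, reactants minus products:
= [5·(-393.5) + 6·(-285.8)] − [1·(-3508.8)]
= -173.5 kJ/mol

ΔH = -173.5 kJ/mol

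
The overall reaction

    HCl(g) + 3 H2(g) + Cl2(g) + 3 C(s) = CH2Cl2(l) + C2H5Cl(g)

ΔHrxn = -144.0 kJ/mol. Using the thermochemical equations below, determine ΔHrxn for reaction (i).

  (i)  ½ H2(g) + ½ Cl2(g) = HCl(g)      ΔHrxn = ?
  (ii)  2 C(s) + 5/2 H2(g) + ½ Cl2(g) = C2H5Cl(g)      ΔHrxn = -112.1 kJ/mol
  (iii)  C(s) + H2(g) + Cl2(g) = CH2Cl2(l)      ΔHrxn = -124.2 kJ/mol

ΔHrxn = -92.3 kJ/mol

(i) reversed (reverse to put HCl(g) on the reactant side): contributes −x
(ii) as written (C2H5Cl(g) already on the product side): -112.1 kJ/mol
(iii) as written (CH2Cl2(l) already on the product side): -124.2 kJ/mol
-144.0 = (-112.1) + (-124.2) − x
x = (-144.0 − (-236.3)) / (-1) = -92.3 kJ/mol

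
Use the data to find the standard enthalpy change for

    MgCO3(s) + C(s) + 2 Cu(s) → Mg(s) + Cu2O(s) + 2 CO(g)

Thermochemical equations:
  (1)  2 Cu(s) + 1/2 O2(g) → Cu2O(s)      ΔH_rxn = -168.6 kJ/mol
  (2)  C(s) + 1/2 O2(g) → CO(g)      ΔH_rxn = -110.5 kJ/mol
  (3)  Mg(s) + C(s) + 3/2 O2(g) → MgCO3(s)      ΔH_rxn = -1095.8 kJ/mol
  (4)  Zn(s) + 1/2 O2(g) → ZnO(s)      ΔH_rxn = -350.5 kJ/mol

ΔH_rxn = 706.2 kJ/mol

(1) as written (Cu2O(s) already on the product side): -168.6 kJ/mol
(2) × 2 (×2 to match 2 CO(g) in the target): (2)·(-110.5) = -221.0 kJ/mol
(3) reversed (reverse to put MgCO3(s) on the reactant side): +1095.8 kJ/mol
(4): not needed (ZnO(s) appears nowhere else).
Since enthalpy is a state function, ΔH_rxn = (-168.6) + (-221.0) + (+1095.8) = 706.2 kJ/mol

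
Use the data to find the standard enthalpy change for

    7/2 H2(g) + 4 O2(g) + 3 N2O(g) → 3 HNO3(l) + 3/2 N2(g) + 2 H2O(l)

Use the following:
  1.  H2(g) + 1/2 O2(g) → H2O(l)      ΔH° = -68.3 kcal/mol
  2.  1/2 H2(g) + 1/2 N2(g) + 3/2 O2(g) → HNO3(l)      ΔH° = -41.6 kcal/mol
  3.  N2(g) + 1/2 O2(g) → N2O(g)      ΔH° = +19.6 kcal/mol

ΔH° = -320.2 kcal/mol

eq. 1 × 2: (2)·(-68.3) = -136.6 kcal/mol
eq. 2 × 3: (3)·(-41.6) = -124.8 kcal/mol
eq. 3 reversed and × 3: (-3)·(+19.6) = -58.8 kcal/mol
Since enthalpy is a state function, ΔH° = (2)·(-68.3) + (3)·(-41.6) + (-3)·(+19.6) = -320.2 kcal/mol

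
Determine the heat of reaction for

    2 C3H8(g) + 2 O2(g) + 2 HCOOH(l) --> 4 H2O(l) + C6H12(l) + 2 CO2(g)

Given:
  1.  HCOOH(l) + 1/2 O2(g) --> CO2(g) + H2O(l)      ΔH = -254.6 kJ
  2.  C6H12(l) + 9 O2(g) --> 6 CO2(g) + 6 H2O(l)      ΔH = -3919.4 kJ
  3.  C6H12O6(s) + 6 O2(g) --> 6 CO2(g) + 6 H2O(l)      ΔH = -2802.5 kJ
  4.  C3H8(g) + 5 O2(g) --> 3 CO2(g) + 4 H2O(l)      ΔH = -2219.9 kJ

ΔH = -1029.6 kJ

eq. 1 × 2: (2)·(-254.6) = -509.2 kJ
eq. 2 reversed: +3919.4 kJ
eq. 3: not needed.
eq. 4 × 2: (2)·(-2219.9) = -4439.8 kJ
ΔH = (2)·(-254.6) + (-1)·(-3919.4) + (2)·(-2219.9) = -1029.6 kJ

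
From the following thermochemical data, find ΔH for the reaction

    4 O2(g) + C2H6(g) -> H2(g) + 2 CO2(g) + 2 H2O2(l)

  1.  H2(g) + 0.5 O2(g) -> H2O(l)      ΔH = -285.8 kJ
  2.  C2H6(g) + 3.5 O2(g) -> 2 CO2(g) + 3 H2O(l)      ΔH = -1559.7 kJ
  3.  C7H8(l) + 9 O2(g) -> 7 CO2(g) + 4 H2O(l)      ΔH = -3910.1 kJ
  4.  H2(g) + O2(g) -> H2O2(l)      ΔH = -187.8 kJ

eq. 1 reversed and × 3: (-3)·(-285.8) = +857.4 kJ
eq. 2 as written: -1559.7 kJ
eq. 3: not needed.
eq. 4 × 2: (2)·(-187.8) = -375.6 kJ
ΔH = (-3)·(-285.8) + (1)·(-1559.7) + (2)·(-187.8) = -1077.9 kJ

ΔH = -1077.9 kJ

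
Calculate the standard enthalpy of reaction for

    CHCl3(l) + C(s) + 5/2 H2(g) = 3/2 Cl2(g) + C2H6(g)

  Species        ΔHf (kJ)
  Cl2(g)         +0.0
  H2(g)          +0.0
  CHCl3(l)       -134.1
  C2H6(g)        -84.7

ΔH° = 49.4 kJ

Products: 3/2·(+0.0) + 1·(-84.7) = -84.7
Reactants: 1·(-134.1) + 1·(+0.0) + 5/2·(+0.0) = -134.1
ΔH° = (-84.7) − (-134.1) = 49.4 kJ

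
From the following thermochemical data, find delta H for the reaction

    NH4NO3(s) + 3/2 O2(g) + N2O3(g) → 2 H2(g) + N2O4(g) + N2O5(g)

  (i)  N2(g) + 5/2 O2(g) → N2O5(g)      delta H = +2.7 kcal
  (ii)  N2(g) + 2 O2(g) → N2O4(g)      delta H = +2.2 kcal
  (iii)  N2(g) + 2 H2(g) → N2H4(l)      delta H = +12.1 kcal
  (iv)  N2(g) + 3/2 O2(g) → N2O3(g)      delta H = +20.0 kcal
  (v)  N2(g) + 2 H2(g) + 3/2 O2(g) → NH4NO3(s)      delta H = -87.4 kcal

(i) as written: +2.7 kcal
(ii) as written: +2.2 kcal
(iii): not needed.
(iv) reversed: -20.0 kcal
(v) reversed: +87.4 kcal
delta H = (1)·(+2.7) + (1)·(+2.2) + (-1)·(+20.0) + (-1)·(-87.4) = 72.3 kcal

delta H = 72.3 kcal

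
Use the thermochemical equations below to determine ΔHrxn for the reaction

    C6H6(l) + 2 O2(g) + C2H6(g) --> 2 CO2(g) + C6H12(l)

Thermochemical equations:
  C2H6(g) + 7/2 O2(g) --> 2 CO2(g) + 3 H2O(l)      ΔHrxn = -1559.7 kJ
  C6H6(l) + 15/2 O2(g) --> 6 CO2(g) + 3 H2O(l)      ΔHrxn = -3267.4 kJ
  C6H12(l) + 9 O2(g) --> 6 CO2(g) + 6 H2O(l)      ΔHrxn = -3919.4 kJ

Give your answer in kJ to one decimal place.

ΔHrxn = -907.7 kJ

equation 1 as written: -1559.7 kJ
equation 2 as written: -3267.4 kJ
equation 3 reversed: +3919.4 kJ
By Hess's law, ΔHrxn = (-1559.7) + (-3267.4) + (+3919.4) = -907.7 kJ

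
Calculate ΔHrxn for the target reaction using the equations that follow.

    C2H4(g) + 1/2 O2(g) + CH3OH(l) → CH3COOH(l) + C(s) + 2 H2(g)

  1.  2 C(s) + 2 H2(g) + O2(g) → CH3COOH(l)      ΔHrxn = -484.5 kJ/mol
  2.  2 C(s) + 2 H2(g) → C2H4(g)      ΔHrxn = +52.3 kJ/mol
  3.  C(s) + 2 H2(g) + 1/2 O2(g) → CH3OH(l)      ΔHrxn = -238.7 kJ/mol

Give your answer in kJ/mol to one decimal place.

ΔHrxn = -298.1 kJ/mol

eq. 1 as written (CH3COOH(l) already on the product side): -484.5 kJ/mol
eq. 2 reversed (reverse to put C2H4(g) on the reactant side): -52.3 kJ/mol
eq. 3 reversed (reverse to put CH3OH(l) on the reactant side): +238.7 kJ/mol
ΔHrxn = (-484.5) + (-52.3) + (+238.7) = -298.1 kJ/mol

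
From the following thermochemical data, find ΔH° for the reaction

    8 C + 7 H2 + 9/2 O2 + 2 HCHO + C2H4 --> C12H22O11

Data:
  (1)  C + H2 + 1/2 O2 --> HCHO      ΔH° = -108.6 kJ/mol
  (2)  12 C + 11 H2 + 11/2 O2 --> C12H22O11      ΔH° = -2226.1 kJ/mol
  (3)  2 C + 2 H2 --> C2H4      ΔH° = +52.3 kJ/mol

(1) reversed and × 2 (HCHO must end up as a reactant; ×2 to match 2 HCHO in the target): (-2)·(-108.6) = +217.2 kJ/mol
(2) as written (C12H22O11 already on the product side): -2226.1 kJ/mol
(3) reversed (reverse to put C2H4 on the reactant side): -52.3 kJ/mol
By Hess's law, ΔH° = (+217.2) + (-2226.1) + (-52.3) = -2061.2 kJ/mol

ΔH° = -2061.2 kJ/mol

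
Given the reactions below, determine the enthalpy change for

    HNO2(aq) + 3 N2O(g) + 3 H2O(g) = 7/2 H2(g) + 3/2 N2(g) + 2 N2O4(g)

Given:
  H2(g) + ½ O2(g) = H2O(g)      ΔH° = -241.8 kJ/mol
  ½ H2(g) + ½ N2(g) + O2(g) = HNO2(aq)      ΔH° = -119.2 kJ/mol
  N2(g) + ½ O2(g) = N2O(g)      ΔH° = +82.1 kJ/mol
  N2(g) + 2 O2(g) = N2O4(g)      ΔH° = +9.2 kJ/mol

equation 1 reversed and × 3: (-3)·(-241.8) = +725.4 kJ/mol
equation 2 reversed: +119.2 kJ/mol
equation 3 reversed and × 3: (-3)·(+82.1) = -246.3 kJ/mol
equation 4 × 2: (2)·(+9.2) = +18.4 kJ/mol
Since enthalpy is a state function, ΔH° = (-3)·(-241.8) + (-1)·(-119.2) + (-3)·(+82.1) + (2)·(+9.2) = 616.7 kJ/mol

ΔH° = 616.7 kJ/mol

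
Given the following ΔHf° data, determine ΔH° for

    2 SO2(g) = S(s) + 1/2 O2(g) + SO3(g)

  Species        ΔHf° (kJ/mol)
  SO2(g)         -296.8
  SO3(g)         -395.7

ΔH° = 197.9 kJ/mol

Products: 1·(+0.0) + 1/2·(+0.0) + 1·(-395.7) = -395.7
Reactants: 2·(-296.8) = -593.6
ΔH° = (-395.7) − (-593.6) = 197.9 kJ/mol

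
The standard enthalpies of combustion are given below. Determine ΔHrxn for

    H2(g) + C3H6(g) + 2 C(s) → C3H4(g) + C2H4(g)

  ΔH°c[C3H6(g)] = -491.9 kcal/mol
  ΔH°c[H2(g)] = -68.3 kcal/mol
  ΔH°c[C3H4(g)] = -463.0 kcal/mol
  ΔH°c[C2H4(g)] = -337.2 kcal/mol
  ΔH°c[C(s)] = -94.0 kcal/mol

Using ΔH = Σ nΔHc°(reactants) − Σ nΔHc°(products):
= [1·(-68.3) + 1·(-491.9) + 2·(-94.0)] − [1·(-463.0) + 1·(-337.2)]
= 52.0 kcal/mol

ΔHrxn = 52.0 kcal/mol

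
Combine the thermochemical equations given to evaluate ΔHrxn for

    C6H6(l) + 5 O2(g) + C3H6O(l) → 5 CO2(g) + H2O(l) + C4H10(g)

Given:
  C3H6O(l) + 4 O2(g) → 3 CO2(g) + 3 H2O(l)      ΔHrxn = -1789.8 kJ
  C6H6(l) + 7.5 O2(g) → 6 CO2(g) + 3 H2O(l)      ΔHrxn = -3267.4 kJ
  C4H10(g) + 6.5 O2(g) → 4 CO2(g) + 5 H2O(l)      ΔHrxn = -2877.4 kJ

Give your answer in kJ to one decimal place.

ΔHrxn = -2179.8 kJ

equation 1 as written (C3H6O(l) already on the reactant side): -1789.8 kJ
equation 2 as written (C6H6(l) already on the reactant side): -3267.4 kJ
equation 3 reversed (C4H10(g) must end up as a product): +2877.4 kJ
By Hess's law, ΔHrxn = (1)·(-1789.8) + (1)·(-3267.4) + (-1)·(-2877.4) = -2179.8 kJ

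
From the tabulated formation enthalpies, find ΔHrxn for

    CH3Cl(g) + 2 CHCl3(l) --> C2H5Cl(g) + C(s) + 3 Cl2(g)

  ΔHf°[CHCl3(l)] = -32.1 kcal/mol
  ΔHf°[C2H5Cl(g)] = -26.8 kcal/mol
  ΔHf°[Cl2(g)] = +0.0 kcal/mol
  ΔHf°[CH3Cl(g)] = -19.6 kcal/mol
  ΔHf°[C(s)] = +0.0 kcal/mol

ΔHrxn = 57.0 kcal/mol

Products: 1·(-26.8) + 1·(+0.0) + 3·(+0.0) = -26.8
Reactants: 1·(-19.6) + 2·(-32.1) = -83.8
ΔHrxn = (-26.8) − (-83.8) = 57.0 kcal/mol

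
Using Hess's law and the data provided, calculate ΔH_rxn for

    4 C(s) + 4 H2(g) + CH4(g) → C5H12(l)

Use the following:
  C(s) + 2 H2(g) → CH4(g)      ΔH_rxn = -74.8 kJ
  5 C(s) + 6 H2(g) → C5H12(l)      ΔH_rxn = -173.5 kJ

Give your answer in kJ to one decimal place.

equation 1 reversed: +74.8 kJ
equation 2 as written: -173.5 kJ
Combining the equations, ΔH_rxn = (+74.8) + (-173.5) = -98.7 kJ

ΔH_rxn = -98.7 kJ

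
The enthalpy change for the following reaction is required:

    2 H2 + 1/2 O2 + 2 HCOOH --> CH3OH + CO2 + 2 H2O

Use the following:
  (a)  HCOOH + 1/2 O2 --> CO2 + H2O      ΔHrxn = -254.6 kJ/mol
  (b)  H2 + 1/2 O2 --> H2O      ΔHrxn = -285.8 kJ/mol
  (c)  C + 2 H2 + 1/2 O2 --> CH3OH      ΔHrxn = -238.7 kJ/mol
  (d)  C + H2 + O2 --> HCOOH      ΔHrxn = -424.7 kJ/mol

ΔHrxn = -354.4 kJ/mol

(a) as written: -254.6 kJ/mol
(b) as written: -285.8 kJ/mol
(c) as written: -238.7 kJ/mol
(d) reversed: +424.7 kJ/mol
ΔHrxn = (1)·(-254.6) + (1)·(-285.8) + (1)·(-238.7) + (-1)·(-424.7) = -354.4 kJ/mol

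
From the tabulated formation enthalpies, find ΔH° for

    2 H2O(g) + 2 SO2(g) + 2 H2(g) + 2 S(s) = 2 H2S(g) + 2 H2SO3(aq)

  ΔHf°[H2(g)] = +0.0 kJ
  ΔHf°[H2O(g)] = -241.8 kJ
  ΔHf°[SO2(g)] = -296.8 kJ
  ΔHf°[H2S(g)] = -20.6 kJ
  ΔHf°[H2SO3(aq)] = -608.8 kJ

Products: 2·(-20.6) + 2·(-608.8) = -1258.8
Reactants: 2·(-241.8) + 2·(-296.8) + 2·(+0.0) + 2·(+0.0) = -1077.2
ΔH° = (-1258.8) − (-1077.2) = -181.6 kJ

ΔH° = -181.6 kJ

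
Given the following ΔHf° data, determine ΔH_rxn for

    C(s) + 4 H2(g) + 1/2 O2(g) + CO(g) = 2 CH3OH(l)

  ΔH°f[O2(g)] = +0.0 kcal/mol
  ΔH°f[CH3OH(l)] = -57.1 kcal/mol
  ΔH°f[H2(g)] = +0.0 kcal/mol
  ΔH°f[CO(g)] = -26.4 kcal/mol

Products: 2·(-57.1) = -114.2
Reactants: 1·(+0.0) + 4·(+0.0) + 1/2·(+0.0) + 1·(-26.4) = -26.4
ΔH_rxn = (-114.2) − (-26.4) = -87.8 kcal/mol

ΔH_rxn = -87.8 kcal/mol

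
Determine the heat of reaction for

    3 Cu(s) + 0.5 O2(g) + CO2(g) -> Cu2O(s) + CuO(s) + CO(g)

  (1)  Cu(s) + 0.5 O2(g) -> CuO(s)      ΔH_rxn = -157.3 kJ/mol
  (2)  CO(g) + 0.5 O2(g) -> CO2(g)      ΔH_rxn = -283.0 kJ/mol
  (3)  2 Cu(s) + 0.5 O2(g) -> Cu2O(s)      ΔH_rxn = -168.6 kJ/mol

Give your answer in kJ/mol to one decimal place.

ΔH_rxn = -42.9 kJ/mol

(1) as written: -157.3 kJ/mol
(2) reversed: +283.0 kJ/mol
(3) as written: -168.6 kJ/mol
Since enthalpy is a state function, ΔH_rxn = (-157.3) + (+283.0) + (-168.6) = -42.9 kJ/mol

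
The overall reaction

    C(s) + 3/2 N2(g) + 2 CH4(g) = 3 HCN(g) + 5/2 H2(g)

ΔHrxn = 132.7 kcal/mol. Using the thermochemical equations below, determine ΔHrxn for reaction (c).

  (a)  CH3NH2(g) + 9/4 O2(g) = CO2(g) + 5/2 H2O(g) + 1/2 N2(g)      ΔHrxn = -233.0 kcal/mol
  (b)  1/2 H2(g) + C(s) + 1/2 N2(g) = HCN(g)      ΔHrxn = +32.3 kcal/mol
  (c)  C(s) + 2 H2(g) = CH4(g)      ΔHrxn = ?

ΔHrxn = -17.9 kcal/mol

(a): not needed (CO2(g) appears nowhere else).
(b) × 3 (×3 to match 3 HCN(g) in the target): (3)·(+32.3) = +96.9 kcal/mol
(c) reversed and × 2 (reverse to put CH4(g) on the reactant side; scale by 2 for the 2 CH4(g)): contributes −2·x
+132.7 = (+96.9) − 2·x
x = (+132.7 − (+96.9)) / (-2) = -17.9 kcal/mol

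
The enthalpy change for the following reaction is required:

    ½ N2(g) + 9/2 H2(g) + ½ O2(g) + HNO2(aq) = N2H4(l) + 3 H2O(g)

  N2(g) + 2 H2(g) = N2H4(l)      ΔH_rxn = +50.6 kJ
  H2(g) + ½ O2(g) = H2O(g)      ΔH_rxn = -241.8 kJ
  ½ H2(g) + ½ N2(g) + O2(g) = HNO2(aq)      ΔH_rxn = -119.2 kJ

equation 1 as written (N2H4(l) already on the product side): +50.6 kJ
equation 2 × 3 (scale by 3 for the 3 H2O(g)): (3)·(-241.8) = -725.4 kJ
equation 3 reversed (reverse to put HNO2(aq) on the reactant side): +119.2 kJ
Since enthalpy is a state function, ΔH_rxn = (+50.6) + (-725.4) + (+119.2) = -555.6 kJ

ΔH_rxn = -555.6 kJ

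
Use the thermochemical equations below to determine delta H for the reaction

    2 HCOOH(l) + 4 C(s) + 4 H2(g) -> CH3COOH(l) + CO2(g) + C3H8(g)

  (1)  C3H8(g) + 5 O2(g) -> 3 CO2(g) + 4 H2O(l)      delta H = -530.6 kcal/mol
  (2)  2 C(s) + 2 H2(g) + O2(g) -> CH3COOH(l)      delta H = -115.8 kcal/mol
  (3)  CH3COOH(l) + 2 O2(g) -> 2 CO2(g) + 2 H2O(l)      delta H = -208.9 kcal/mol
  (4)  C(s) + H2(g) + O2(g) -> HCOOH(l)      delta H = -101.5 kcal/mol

delta H = -31.6 kcal/mol

(1) reversed (reverse to put C3H8(g) on the product side): +530.6 kcal/mol
(2) × 3: (3)·(-115.8) = -347.4 kcal/mol
(3) × 2: (2)·(-208.9) = -417.8 kcal/mol
(4) reversed and × 2 (reverse to put HCOOH(l) on the reactant side; ×2 to match 2 HCOOH(l) in the target): (-2)·(-101.5) = +203.0 kcal/mol
Since enthalpy is a state function, delta H = (-1)·(-530.6) + (3)·(-115.8) + (2)·(-208.9) + (-2)·(-101.5) = -31.6 kcal/mol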